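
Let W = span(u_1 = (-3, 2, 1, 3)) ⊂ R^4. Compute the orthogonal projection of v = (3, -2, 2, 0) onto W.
proj_W(v) = (33/23, -22/23, -11/23, -33/23)

Set up U = [u_1 | ... | u_1] ∈ R^(4×1). The projector onto W = col(U) is P = U (U^T U)^(-1) U^T.
Compute U^T U =
  [23],
and U^T v = (-11).
Solve U^T U · c = U^T v for the coefficients: c = (-11/23). The projection is proj_W(v) = U c.
Check: (v - proj_W(v)) · u_1 = 0  (should be 0).
Result: proj_W(v) = (33/23, -22/23, -11/23, -33/23).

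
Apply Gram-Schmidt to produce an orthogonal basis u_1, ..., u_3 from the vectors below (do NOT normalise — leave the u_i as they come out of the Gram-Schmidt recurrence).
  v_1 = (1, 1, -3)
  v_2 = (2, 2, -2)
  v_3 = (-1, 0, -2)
Orthogonal basis:
  u_1 = (1, 1, -3)
  u_2 = (12/11, 12/11, 8/11)
  u_3 = (-1/2, 1/2, 0)

Apply the Gram-Schmidt recurrence
  u_1 = v_1
  u_i = v_i − Σ_{j<i} ((v_i · u_j) / (u_j · u_j)) · u_j.

Step by step this gives:
  u_1 = (1, 1, -3)
  u_2 = (12/11, 12/11, 8/11)
  u_3 = (-1/2, 1/2, 0)

Orthogonality check:
  u_2 · u_1 = 0 (should be 0)
  u_3 · u_1 = 0 (should be 0)
  u_3 · u_2 = 0 (should be 0)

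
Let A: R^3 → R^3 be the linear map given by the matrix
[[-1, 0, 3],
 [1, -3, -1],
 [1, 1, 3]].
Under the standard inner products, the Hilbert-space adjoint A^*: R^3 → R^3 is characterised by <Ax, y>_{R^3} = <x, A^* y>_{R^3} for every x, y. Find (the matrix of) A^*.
A^* = A^T =
[[-1, 1, 1],
 [0, -3, 1],
 [3, -1, 3]]

For real matrices with standard dot products, the defining identity <Ax, y> = <x, A^* y> gives (Ax)^T y = x^T (A^*) y, i.e. x^T A^T y = x^T (A^*) y. Since this holds for all x, y, we must have A^* = A^T. Therefore
A^* =
[[-1, 1, 1],
 [0, -3, 1],
 [3, -1, 3]].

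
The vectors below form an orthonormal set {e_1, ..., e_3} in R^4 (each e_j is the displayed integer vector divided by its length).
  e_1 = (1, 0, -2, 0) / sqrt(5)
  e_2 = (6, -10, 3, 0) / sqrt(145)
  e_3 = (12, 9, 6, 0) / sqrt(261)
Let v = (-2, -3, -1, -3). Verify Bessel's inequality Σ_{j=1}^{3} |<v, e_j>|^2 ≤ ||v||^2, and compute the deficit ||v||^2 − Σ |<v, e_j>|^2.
Σ |<v, e_j>|^2 = 14; ||v||^2 = 23; deficit = 9

Write each e_j = u_j / sqrt(<u_j, u_j>) where u_j is the displayed integer vector. Then <v, e_j> = <v, u_j> / sqrt(<u_j, u_j>), so |<v, e_j>|^2 = <v, u_j>^2 / <u_j, u_j>.
Coefficients: <v, e_1> = 0/sqrt(5), <v, e_2> = 15/sqrt(145), <v, e_3> = -57/sqrt(261).
Square and sum: Σ |<v, e_j>|^2 = 14.
Compute ||v||^2 = v·v = 23.
Deficit = 23 − 14 = 9 ≥ 0, confirming Bessel's inequality. (The deficit equals ||v − Σ <v,e_j> e_j||^2, the squared distance from v to span{e_j}.)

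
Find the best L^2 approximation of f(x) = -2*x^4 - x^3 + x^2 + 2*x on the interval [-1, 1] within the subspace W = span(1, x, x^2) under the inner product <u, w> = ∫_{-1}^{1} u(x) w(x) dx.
g(x) = -5*x^2/7 + 7*x/5 + 6/35

The best approximation g ∈ W is the orthogonal projection of f onto W. Writing g = a_0 + a_1 x + a_2 x^2, the coefficients solve the normal equations G · a = b where
  G_{ij} = <φ_i, φ_j> and b_i = <f, φ_i>, with φ_0 = 1, φ_1 = x, φ_2 = x^2.
G =
  [2, 0, 2/3]
  [0, 2/3, 0]
  [2/3, 0, 2/5],
b = (-2/15, 14/15, -6/35).
Solving gives a_0 = 6/35, a_1 = 7/5, a_2 = -5/7, so
  g(x) = -5*x^2/7 + 7*x/5 + 6/35.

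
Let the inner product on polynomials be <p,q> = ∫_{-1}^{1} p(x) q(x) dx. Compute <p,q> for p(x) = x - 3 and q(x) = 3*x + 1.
<p,q> = -4

Expand the product: p(x)·q(x) = 3*x^2 - 8*x - 3.
∫_{-1}^{1} of each monomial x^k gives [2/(k+1) if k even, 0 if k odd]. Integrating term-by-term (or equivalently evaluating the antiderivative F(x) = x^3 - 4*x^2 - 3*x at the endpoints):
  F(1) − F(−1) = -6 − (-2) = -4.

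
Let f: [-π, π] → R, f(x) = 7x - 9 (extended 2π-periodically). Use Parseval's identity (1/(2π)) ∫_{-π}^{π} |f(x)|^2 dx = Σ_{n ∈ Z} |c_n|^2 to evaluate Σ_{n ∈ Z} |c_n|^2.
Σ |c_n|^2 = 49π^2/3 + 81

Expand and integrate term by term over [-π, π]:
  ∫ (7x)^2 dx = 49·(2π^3/3); ∫ 2·7·(-9)·x dx = 0 (odd integrand); ∫ (-9)^2 dx = 81·2π.
So (1/(2π)) ∫_{-π}^{π} (7x - 9)^2 dx = 49π^2/3 + 81 = 49π^2/3 + 81.
Parseval ⇒ Σ |c_n|^2 = 49π^2/3 + 81.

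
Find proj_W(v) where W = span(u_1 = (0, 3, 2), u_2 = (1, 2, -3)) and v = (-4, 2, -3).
proj_W(v) = (9/14, 9/7, -27/14)

Set up U = [u_1 | ... | u_2] ∈ R^(3×2). The projector onto W = col(U) is P = U (U^T U)^(-1) U^T.
Compute U^T U =
  [13, 0]
  [0, 14],
and U^T v = (0, 9).
Solve U^T U · c = U^T v for the coefficients: c = (0, 9/14). The projection is proj_W(v) = U c.
Check: (v - proj_W(v)) · u_1 = 0  (should be 0).
Check: (v - proj_W(v)) · u_2 = 0  (should be 0).
Result: proj_W(v) = (9/14, 9/7, -27/14).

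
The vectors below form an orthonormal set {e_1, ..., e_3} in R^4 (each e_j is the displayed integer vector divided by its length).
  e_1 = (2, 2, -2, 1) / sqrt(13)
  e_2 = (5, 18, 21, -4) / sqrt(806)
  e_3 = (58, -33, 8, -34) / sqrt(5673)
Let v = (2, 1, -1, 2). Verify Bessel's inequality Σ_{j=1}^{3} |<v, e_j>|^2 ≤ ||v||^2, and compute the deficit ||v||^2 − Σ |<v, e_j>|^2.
Σ |<v, e_j>|^2 = 2*2**(69/155)*3**(69/620)*5**(88/155)*7**(257/310)/5; ||v||^2 = 10; deficit = 841/366

Write each e_j = u_j / sqrt(<u_j, u_j>) where u_j is the displayed integer vector. Then <v, e_j> = <v, u_j> / sqrt(<u_j, u_j>), so |<v, e_j>|^2 = <v, u_j>^2 / <u_j, u_j>.
Coefficients: <v, e_1> = 10/sqrt(13), <v, e_2> = -1/sqrt(806), <v, e_3> = 7/sqrt(5673).
Square and sum: Σ |<v, e_j>|^2 = 2*2**(69/155)*3**(69/620)*5**(88/155)*7**(257/310)/5.
Compute ||v||^2 = v·v = 10.
Deficit = 10 − 2*2**(69/155)*3**(69/620)*5**(88/155)*7**(257/310)/5 = 841/366 ≥ 0, confirming Bessel's inequality. (The deficit equals ||v − Σ <v,e_j> e_j||^2, the squared distance from v to span{e_j}.)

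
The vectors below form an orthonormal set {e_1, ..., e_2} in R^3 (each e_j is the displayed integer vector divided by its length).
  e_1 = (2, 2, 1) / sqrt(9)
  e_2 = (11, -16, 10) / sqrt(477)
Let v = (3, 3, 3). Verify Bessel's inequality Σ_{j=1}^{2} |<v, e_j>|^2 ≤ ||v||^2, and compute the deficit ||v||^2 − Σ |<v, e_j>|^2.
Σ |<v, e_j>|^2 = 1350/53; ||v||^2 = 27; deficit = 81/53

Write each e_j = u_j / sqrt(<u_j, u_j>) where u_j is the displayed integer vector. Then <v, e_j> = <v, u_j> / sqrt(<u_j, u_j>), so |<v, e_j>|^2 = <v, u_j>^2 / <u_j, u_j>.
Coefficients: <v, e_1> = 15/sqrt(9), <v, e_2> = 15/sqrt(477).
Square and sum: Σ |<v, e_j>|^2 = 1350/53.
Compute ||v||^2 = v·v = 27.
Deficit = 27 − 1350/53 = 81/53 ≥ 0, confirming Bessel's inequality. (The deficit equals ||v − Σ <v,e_j> e_j||^2, the squared distance from v to span{e_j}.)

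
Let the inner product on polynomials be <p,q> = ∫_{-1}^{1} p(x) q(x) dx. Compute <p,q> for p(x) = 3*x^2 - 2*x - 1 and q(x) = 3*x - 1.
<p,q> = -4

Expand the product: p(x)·q(x) = 9*x^3 - 9*x^2 - x + 1.
∫_{-1}^{1} of each monomial x^k gives [2/(k+1) if k even, 0 if k odd]. Integrating term-by-term (or equivalently evaluating the antiderivative F(x) = 9*x^4/4 - 3*x^3 - x^2/2 + x at the endpoints):
  F(1) − F(−1) = -1/4 − (15/4) = -4.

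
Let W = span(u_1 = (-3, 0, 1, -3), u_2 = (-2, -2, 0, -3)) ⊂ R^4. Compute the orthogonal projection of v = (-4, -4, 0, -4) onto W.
proj_W(v) = (-22/7, -172/49, -6/49, -240/49)

Set up U = [u_1 | ... | u_2] ∈ R^(4×2). The projector onto W = col(U) is P = U (U^T U)^(-1) U^T.
Compute U^T U =
  [19, 15]
  [15, 17],
and U^T v = (24, 28).
Solve U^T U · c = U^T v for the coefficients: c = (-6/49, 86/49). The projection is proj_W(v) = U c.
Check: (v - proj_W(v)) · u_1 = 0  (should be 0).
Check: (v - proj_W(v)) · u_2 = 0  (should be 0).
Result: proj_W(v) = (-22/7, -172/49, -6/49, -240/49).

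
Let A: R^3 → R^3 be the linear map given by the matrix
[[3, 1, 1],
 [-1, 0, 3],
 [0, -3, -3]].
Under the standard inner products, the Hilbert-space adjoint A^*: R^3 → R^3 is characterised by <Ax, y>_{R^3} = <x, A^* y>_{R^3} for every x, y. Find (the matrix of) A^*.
A^* = A^T =
[[3, -1, 0],
 [1, 0, -3],
 [1, 3, -3]]

For real matrices with standard dot products, the defining identity <Ax, y> = <x, A^* y> gives (Ax)^T y = x^T (A^*) y, i.e. x^T A^T y = x^T (A^*) y. Since this holds for all x, y, we must have A^* = A^T. Therefore
A^* =
[[3, -1, 0],
 [1, 0, -3],
 [1, 3, -3]].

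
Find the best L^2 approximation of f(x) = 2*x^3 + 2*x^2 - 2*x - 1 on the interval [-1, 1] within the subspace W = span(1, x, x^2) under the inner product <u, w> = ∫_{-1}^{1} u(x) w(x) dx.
g(x) = 2*x^2 - 4*x/5 - 1

The best approximation g ∈ W is the orthogonal projection of f onto W. Writing g = a_0 + a_1 x + a_2 x^2, the coefficients solve the normal equations G · a = b where
  G_{ij} = <φ_i, φ_j> and b_i = <f, φ_i>, with φ_0 = 1, φ_1 = x, φ_2 = x^2.
G =
  [2, 0, 2/3]
  [0, 2/3, 0]
  [2/3, 0, 2/5],
b = (-2/3, -8/15, 2/15).
Solving gives a_0 = -1, a_1 = -4/5, a_2 = 2, so
  g(x) = 2*x^2 - 4*x/5 - 1.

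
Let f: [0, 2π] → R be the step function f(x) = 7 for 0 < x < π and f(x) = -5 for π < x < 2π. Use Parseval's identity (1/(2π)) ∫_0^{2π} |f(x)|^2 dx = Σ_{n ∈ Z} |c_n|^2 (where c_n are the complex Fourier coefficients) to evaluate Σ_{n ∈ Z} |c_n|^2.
Σ |c_n|^2 = 37

Parseval equates the L^2 energy of f (normalised by 1/(2π)) with the ℓ^2 sum of its Fourier coefficients: (1/(2π)) ∫_0^{2π} |f|^2 = Σ |c_n|^2.
Compute the left side: (1/(2π)) [∫_0^π 7^2 dx + ∫_π^{2π} (-5)^2 dx] = (1/(2π)) · (49π + 25π) = (49 + 25)/2 = 37.
So Σ_{n ∈ Z} |c_n|^2 = 37.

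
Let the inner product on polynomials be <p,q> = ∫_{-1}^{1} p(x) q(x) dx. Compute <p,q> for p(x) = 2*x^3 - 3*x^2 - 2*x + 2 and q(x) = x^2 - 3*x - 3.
<p,q> = -64/15

Expand the product: p(x)·q(x) = 2*x^5 - 9*x^4 + x^3 + 17*x^2 - 6.
∫_{-1}^{1} of each monomial x^k gives [2/(k+1) if k even, 0 if k odd]. Integrating term-by-term (or equivalently evaluating the antiderivative F(x) = x^6/3 - 9*x^5/5 + x^4/4 + 17*x^3/3 - 6*x at the endpoints):
  F(1) − F(−1) = -31/20 − (163/60) = -64/15.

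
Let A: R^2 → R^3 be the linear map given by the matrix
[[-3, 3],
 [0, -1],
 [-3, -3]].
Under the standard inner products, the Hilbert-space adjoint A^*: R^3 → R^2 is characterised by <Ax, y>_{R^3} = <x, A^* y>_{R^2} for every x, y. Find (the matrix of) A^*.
A^* = A^T =
[[-3, 0, -3],
 [3, -1, -3]]

For real matrices with standard dot products, the defining identity <Ax, y> = <x, A^* y> gives (Ax)^T y = x^T (A^*) y, i.e. x^T A^T y = x^T (A^*) y. Since this holds for all x, y, we must have A^* = A^T. Therefore
A^* =
[[-3, 0, -3],
 [3, -1, -3]].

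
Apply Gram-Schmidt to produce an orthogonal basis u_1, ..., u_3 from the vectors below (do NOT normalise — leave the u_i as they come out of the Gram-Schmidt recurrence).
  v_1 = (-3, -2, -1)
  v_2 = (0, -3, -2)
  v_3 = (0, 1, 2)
Orthogonal basis:
  u_1 = (-3, -2, -1)
  u_2 = (12/7, -13/7, -10/7)
  u_3 = (6/59, -36/59, 54/59)

Apply the Gram-Schmidt recurrence
  u_1 = v_1
  u_i = v_i − Σ_{j<i} ((v_i · u_j) / (u_j · u_j)) · u_j.

Step by step this gives:
  u_1 = (-3, -2, -1)
  u_2 = (12/7, -13/7, -10/7)
  u_3 = (6/59, -36/59, 54/59)

Orthogonality check:
  u_2 · u_1 = 0 (should be 0)
  u_3 · u_1 = 0 (should be 0)
  u_3 · u_2 = 0 (should be 0)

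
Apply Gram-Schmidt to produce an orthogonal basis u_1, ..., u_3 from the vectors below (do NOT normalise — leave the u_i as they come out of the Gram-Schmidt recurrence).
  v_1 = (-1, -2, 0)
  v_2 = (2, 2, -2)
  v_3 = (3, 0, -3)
Orthogonal basis:
  u_1 = (-1, -2, 0)
  u_2 = (4/5, -2/5, -2)
  u_3 = (1, -1/2, 1/2)

Apply the Gram-Schmidt recurrence
  u_1 = v_1
  u_i = v_i − Σ_{j<i} ((v_i · u_j) / (u_j · u_j)) · u_j.

Step by step this gives:
  u_1 = (-1, -2, 0)
  u_2 = (4/5, -2/5, -2)
  u_3 = (1, -1/2, 1/2)

Orthogonality check:
  u_2 · u_1 = 0 (should be 0)
  u_3 · u_1 = 0 (should be 0)
  u_3 · u_2 = 0 (should be 0)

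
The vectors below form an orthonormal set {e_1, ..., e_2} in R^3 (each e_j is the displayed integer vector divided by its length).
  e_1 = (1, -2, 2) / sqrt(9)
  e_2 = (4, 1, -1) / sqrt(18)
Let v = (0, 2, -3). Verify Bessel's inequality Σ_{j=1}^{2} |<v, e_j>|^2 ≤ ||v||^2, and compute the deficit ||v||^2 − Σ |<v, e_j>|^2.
Σ |<v, e_j>|^2 = 25/2; ||v||^2 = 13; deficit = 1/2

Write each e_j = u_j / sqrt(<u_j, u_j>) where u_j is the displayed integer vector. Then <v, e_j> = <v, u_j> / sqrt(<u_j, u_j>), so |<v, e_j>|^2 = <v, u_j>^2 / <u_j, u_j>.
Coefficients: <v, e_1> = -10/sqrt(9), <v, e_2> = 5/sqrt(18).
Square and sum: Σ |<v, e_j>|^2 = 25/2.
Compute ||v||^2 = v·v = 13.
Deficit = 13 − 25/2 = 1/2 ≥ 0, confirming Bessel's inequality. (The deficit equals ||v − Σ <v,e_j> e_j||^2, the squared distance from v to span{e_j}.)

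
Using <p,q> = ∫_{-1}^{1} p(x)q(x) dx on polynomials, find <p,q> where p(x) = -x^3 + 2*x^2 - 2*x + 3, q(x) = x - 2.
<p,q> = -82/5

Expand the product: p(x)·q(x) = -x^4 + 4*x^3 - 6*x^2 + 7*x - 6.
∫_{-1}^{1} of each monomial x^k gives [2/(k+1) if k even, 0 if k odd]. Integrating term-by-term (or equivalently evaluating the antiderivative F(x) = -x^5/5 + x^4 - 2*x^3 + 7*x^2/2 - 6*x at the endpoints):
  F(1) − F(−1) = -37/10 − (127/10) = -82/5.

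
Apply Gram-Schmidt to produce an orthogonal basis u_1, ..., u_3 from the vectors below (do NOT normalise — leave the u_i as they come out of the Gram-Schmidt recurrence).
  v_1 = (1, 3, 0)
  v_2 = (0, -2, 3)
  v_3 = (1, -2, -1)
Orthogonal basis:
  u_1 = (1, 3, 0)
  u_2 = (3/5, -1/5, 3)
  u_3 = (153/94, -51/94, -17/47)

Apply the Gram-Schmidt recurrence
  u_1 = v_1
  u_i = v_i − Σ_{j<i} ((v_i · u_j) / (u_j · u_j)) · u_j.

Step by step this gives:
  u_1 = (1, 3, 0)
  u_2 = (3/5, -1/5, 3)
  u_3 = (153/94, -51/94, -17/47)

Orthogonality check:
  u_2 · u_1 = 0 (should be 0)
  u_3 · u_1 = 0 (should be 0)
  u_3 · u_2 = 0 (should be 0)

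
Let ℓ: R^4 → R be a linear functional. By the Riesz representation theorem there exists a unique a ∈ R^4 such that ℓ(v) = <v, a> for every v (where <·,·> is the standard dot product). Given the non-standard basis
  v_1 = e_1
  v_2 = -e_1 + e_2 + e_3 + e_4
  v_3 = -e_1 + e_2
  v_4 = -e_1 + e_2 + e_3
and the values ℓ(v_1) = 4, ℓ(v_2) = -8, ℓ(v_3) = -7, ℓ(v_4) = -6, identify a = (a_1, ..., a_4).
a = (4, -3, 1, -2)

Write a = (a_1, ..., a_4) in the standard basis. For each basis vector v_i, ℓ(v_i) = <v_i, a> is a linear equation in the a_j's. Collect the n equations into a matrix system V a = ℓ, where row i of V is v_i (expressed in the standard basis). Since V is invertible (lower-triangular with 1s on the diagonal, up to permutation), solve by back-substitution:
  V =
[[1, 0, 0, 0],
 [-1, 1, 1, 1],
 [-1, 1, 0, 0],
 [-1, 1, 1, 0]]
  V a = (4, -8, -7, -6)
Solving gives a = (4, -3, 1, -2).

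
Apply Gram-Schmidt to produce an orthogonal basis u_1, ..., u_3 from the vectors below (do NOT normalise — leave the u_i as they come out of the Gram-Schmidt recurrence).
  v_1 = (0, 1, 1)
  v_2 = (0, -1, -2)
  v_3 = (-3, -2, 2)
Orthogonal basis:
  u_1 = (0, 1, 1)
  u_2 = (0, 1/2, -1/2)
  u_3 = (-3, 0, 0)

Apply the Gram-Schmidt recurrence
  u_1 = v_1
  u_i = v_i − Σ_{j<i} ((v_i · u_j) / (u_j · u_j)) · u_j.

Step by step this gives:
  u_1 = (0, 1, 1)
  u_2 = (0, 1/2, -1/2)
  u_3 = (-3, 0, 0)

Orthogonality check:
  u_2 · u_1 = 0 (should be 0)
  u_3 · u_1 = 0 (should be 0)
  u_3 · u_2 = 0 (should be 0)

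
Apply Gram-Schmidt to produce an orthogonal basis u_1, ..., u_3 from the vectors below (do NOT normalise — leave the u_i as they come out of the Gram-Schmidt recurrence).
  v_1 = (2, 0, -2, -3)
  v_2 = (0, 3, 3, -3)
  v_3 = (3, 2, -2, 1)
Orthogonal basis:
  u_1 = (2, 0, -2, -3)
  u_2 = (-6/17, 3, 57/17, -42/17)
  u_3 = (53/25, 62/25, -16/25, 46/25)

Apply the Gram-Schmidt recurrence
  u_1 = v_1
  u_i = v_i − Σ_{j<i} ((v_i · u_j) / (u_j · u_j)) · u_j.

Step by step this gives:
  u_1 = (2, 0, -2, -3)
  u_2 = (-6/17, 3, 57/17, -42/17)
  u_3 = (53/25, 62/25, -16/25, 46/25)

Orthogonality check:
  u_2 · u_1 = 0 (should be 0)
  u_3 · u_1 = 0 (should be 0)
  u_3 · u_2 = 0 (should be 0)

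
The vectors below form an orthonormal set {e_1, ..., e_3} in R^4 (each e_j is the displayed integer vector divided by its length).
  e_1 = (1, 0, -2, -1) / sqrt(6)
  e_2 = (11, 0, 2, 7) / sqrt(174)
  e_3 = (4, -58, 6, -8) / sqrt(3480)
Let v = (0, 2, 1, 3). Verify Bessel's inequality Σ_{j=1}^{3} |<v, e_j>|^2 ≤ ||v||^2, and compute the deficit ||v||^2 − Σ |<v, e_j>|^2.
Σ |<v, e_j>|^2 = 371/30; ||v||^2 = 14; deficit = 49/30

Write each e_j = u_j / sqrt(<u_j, u_j>) where u_j is the displayed integer vector. Then <v, e_j> = <v, u_j> / sqrt(<u_j, u_j>), so |<v, e_j>|^2 = <v, u_j>^2 / <u_j, u_j>.
Coefficients: <v, e_1> = -5/sqrt(6), <v, e_2> = 23/sqrt(174), <v, e_3> = -134/sqrt(3480).
Square and sum: Σ |<v, e_j>|^2 = 371/30.
Compute ||v||^2 = v·v = 14.
Deficit = 14 − 371/30 = 49/30 ≥ 0, confirming Bessel's inequality. (The deficit equals ||v − Σ <v,e_j> e_j||^2, the squared distance from v to span{e_j}.)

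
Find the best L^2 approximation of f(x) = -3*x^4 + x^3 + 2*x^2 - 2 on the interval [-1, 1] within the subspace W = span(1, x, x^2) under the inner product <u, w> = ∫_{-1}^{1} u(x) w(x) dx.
g(x) = -4*x^2/7 + 3*x/5 - 61/35

The best approximation g ∈ W is the orthogonal projection of f onto W. Writing g = a_0 + a_1 x + a_2 x^2, the coefficients solve the normal equations G · a = b where
  G_{ij} = <φ_i, φ_j> and b_i = <f, φ_i>, with φ_0 = 1, φ_1 = x, φ_2 = x^2.
G =
  [2, 0, 2/3]
  [0, 2/3, 0]
  [2/3, 0, 2/5],
b = (-58/15, 2/5, -146/105).
Solving gives a_0 = -61/35, a_1 = 3/5, a_2 = -4/7, so
  g(x) = -4*x^2/7 + 3*x/5 - 61/35.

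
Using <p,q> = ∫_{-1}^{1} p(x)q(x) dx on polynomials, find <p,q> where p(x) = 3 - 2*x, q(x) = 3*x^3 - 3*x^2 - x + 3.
<p,q> = 164/15

Expand the product: p(x)·q(x) = -6*x^4 + 15*x^3 - 7*x^2 - 9*x + 9.
∫_{-1}^{1} of each monomial x^k gives [2/(k+1) if k even, 0 if k odd]. Integrating term-by-term (or equivalently evaluating the antiderivative F(x) = -6*x^5/5 + 15*x^4/4 - 7*x^3/3 - 9*x^2/2 + 9*x at the endpoints):
  F(1) − F(−1) = 283/60 − (-373/60) = 164/15.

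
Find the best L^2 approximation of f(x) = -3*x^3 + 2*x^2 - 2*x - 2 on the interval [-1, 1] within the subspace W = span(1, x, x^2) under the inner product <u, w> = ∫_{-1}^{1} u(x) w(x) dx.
g(x) = 2*x^2 - 19*x/5 - 2

The best approximation g ∈ W is the orthogonal projection of f onto W. Writing g = a_0 + a_1 x + a_2 x^2, the coefficients solve the normal equations G · a = b where
  G_{ij} = <φ_i, φ_j> and b_i = <f, φ_i>, with φ_0 = 1, φ_1 = x, φ_2 = x^2.
G =
  [2, 0, 2/3]
  [0, 2/3, 0]
  [2/3, 0, 2/5],
b = (-8/3, -38/15, -8/15).
Solving gives a_0 = -2, a_1 = -19/5, a_2 = 2, so
  g(x) = 2*x^2 - 19*x/5 - 2.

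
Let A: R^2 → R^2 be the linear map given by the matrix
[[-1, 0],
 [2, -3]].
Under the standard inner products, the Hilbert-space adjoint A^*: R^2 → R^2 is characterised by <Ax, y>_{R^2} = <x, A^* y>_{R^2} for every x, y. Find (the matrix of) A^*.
A^* = A^T =
[[-1, 2],
 [0, -3]]

For real matrices with standard dot products, the defining identity <Ax, y> = <x, A^* y> gives (Ax)^T y = x^T (A^*) y, i.e. x^T A^T y = x^T (A^*) y. Since this holds for all x, y, we must have A^* = A^T. Therefore
A^* =
[[-1, 2],
 [0, -3]].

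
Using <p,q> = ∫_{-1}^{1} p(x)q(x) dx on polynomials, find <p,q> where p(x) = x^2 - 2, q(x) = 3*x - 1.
<p,q> = 10/3

Expand the product: p(x)·q(x) = 3*x^3 - x^2 - 6*x + 2.
∫_{-1}^{1} of each monomial x^k gives [2/(k+1) if k even, 0 if k odd]. Integrating term-by-term (or equivalently evaluating the antiderivative F(x) = 3*x^4/4 - x^3/3 - 3*x^2 + 2*x at the endpoints):
  F(1) − F(−1) = -7/12 − (-47/12) = 10/3.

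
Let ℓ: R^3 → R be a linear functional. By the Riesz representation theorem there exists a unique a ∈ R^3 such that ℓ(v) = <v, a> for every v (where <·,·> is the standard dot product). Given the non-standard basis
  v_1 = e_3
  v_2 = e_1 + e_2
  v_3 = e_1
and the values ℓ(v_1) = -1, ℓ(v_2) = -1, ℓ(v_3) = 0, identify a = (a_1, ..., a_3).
a = (0, -1, -1)

Write a = (a_1, ..., a_3) in the standard basis. For each basis vector v_i, ℓ(v_i) = <v_i, a> is a linear equation in the a_j's. Collect the n equations into a matrix system V a = ℓ, where row i of V is v_i (expressed in the standard basis). Since V is invertible (lower-triangular with 1s on the diagonal, up to permutation), solve by back-substitution:
  V =
[[0, 0, 1],
 [1, 1, 0],
 [1, 0, 0]]
  V a = (-1, -1, 0)
Solving gives a = (0, -1, -1).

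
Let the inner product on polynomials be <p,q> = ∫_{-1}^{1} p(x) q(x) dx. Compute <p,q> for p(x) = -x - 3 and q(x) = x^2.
<p,q> = -2

Expand the product: p(x)·q(x) = -x^3 - 3*x^2.
∫_{-1}^{1} of each monomial x^k gives [2/(k+1) if k even, 0 if k odd]. Integrating term-by-term (or equivalently evaluating the antiderivative F(x) = -x^4/4 - x^3 at the endpoints):
  F(1) − F(−1) = -5/4 − (3/4) = -2.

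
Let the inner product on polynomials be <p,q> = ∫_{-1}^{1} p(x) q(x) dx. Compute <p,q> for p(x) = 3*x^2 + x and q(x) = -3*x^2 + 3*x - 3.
<p,q> = -38/5

Expand the product: p(x)·q(x) = -9*x^4 + 6*x^3 - 6*x^2 - 3*x.
∫_{-1}^{1} of each monomial x^k gives [2/(k+1) if k even, 0 if k odd]. Integrating term-by-term (or equivalently evaluating the antiderivative F(x) = -9*x^5/5 + 3*x^4/2 - 2*x^3 - 3*x^2/2 at the endpoints):
  F(1) − F(−1) = -19/5 − (19/5) = -38/5.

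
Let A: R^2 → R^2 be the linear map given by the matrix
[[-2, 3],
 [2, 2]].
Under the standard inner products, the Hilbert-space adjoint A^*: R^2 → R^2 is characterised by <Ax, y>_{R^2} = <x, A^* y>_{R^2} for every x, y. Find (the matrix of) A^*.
A^* = A^T =
[[-2, 2],
 [3, 2]]

For real matrices with standard dot products, the defining identity <Ax, y> = <x, A^* y> gives (Ax)^T y = x^T (A^*) y, i.e. x^T A^T y = x^T (A^*) y. Since this holds for all x, y, we must have A^* = A^T. Therefore
A^* =
[[-2, 2],
 [3, 2]].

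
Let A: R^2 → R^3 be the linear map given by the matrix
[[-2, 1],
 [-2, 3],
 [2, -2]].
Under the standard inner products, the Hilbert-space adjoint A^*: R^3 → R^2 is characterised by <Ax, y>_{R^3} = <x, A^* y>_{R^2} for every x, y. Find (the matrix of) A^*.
A^* = A^T =
[[-2, -2, 2],
 [1, 3, -2]]

For real matrices with standard dot products, the defining identity <Ax, y> = <x, A^* y> gives (Ax)^T y = x^T (A^*) y, i.e. x^T A^T y = x^T (A^*) y. Since this holds for all x, y, we must have A^* = A^T. Therefore
A^* =
[[-2, -2, 2],
 [1, 3, -2]].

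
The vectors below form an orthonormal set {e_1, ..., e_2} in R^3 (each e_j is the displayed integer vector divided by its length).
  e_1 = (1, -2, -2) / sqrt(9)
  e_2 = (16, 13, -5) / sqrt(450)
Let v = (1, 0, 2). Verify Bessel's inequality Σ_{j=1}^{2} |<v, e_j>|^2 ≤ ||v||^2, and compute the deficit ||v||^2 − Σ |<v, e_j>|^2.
Σ |<v, e_j>|^2 = 27/25; ||v||^2 = 5; deficit = 98/25

Write each e_j = u_j / sqrt(<u_j, u_j>) where u_j is the displayed integer vector. Then <v, e_j> = <v, u_j> / sqrt(<u_j, u_j>), so |<v, e_j>|^2 = <v, u_j>^2 / <u_j, u_j>.
Coefficients: <v, e_1> = -3/sqrt(9), <v, e_2> = 6/sqrt(450).
Square and sum: Σ |<v, e_j>|^2 = 27/25.
Compute ||v||^2 = v·v = 5.
Deficit = 5 − 27/25 = 98/25 ≥ 0, confirming Bessel's inequality. (The deficit equals ||v − Σ <v,e_j> e_j||^2, the squared distance from v to span{e_j}.)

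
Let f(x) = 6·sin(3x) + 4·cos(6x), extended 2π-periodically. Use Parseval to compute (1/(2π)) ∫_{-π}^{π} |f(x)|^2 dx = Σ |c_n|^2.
Σ |c_n|^2 = 26

Expand |f|^2 and use orthogonality of {sin(nx), cos(mx)} on [-π, π]:
  ∫_{-π}^{π} sin(nx)^2 dx = π, ∫ cos(mx)^2 dx = π, and cross terms integrate to 0.
So ∫_{-π}^{π} f(x)^2 dx = 6^2 · π + 4^2 · π = (36 + 16)π.
Divide by 2π: (36 + 16)/2 = 26.
By Parseval, this equals Σ |c_n|^2.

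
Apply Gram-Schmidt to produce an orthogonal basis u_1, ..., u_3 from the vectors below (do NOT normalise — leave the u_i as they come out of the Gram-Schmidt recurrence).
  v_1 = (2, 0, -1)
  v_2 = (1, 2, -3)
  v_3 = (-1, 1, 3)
Orthogonal basis:
  u_1 = (2, 0, -1)
  u_2 = (-1, 2, -2)
  u_3 = (2/3, 5/3, 4/3)

Apply the Gram-Schmidt recurrence
  u_1 = v_1
  u_i = v_i − Σ_{j<i} ((v_i · u_j) / (u_j · u_j)) · u_j.

Step by step this gives:
  u_1 = (2, 0, -1)
  u_2 = (-1, 2, -2)
  u_3 = (2/3, 5/3, 4/3)

Orthogonality check:
  u_2 · u_1 = 0 (should be 0)
  u_3 · u_1 = 0 (should be 0)
  u_3 · u_2 = 0 (should be 0)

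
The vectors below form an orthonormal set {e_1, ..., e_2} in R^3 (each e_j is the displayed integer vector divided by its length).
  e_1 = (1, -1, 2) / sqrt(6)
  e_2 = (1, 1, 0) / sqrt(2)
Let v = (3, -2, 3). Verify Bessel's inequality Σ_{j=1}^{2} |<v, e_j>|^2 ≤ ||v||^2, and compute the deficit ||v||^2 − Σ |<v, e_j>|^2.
Σ |<v, e_j>|^2 = 62/3; ||v||^2 = 22; deficit = 4/3

Write each e_j = u_j / sqrt(<u_j, u_j>) where u_j is the displayed integer vector. Then <v, e_j> = <v, u_j> / sqrt(<u_j, u_j>), so |<v, e_j>|^2 = <v, u_j>^2 / <u_j, u_j>.
Coefficients: <v, e_1> = 11/sqrt(6), <v, e_2> = 1/sqrt(2).
Square and sum: Σ |<v, e_j>|^2 = 62/3.
Compute ||v||^2 = v·v = 22.
Deficit = 22 − 62/3 = 4/3 ≥ 0, confirming Bessel's inequality. (The deficit equals ||v − Σ <v,e_j> e_j||^2, the squared distance from v to span{e_j}.)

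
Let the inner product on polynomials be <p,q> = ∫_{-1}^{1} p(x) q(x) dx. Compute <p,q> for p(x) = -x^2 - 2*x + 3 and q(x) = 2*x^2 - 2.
<p,q> = -112/15

Expand the product: p(x)·q(x) = -2*x^4 - 4*x^3 + 8*x^2 + 4*x - 6.
∫_{-1}^{1} of each monomial x^k gives [2/(k+1) if k even, 0 if k odd]. Integrating term-by-term (or equivalently evaluating the antiderivative F(x) = -2*x^5/5 - x^4 + 8*x^3/3 + 2*x^2 - 6*x at the endpoints):
  F(1) − F(−1) = -41/15 − (71/15) = -112/15.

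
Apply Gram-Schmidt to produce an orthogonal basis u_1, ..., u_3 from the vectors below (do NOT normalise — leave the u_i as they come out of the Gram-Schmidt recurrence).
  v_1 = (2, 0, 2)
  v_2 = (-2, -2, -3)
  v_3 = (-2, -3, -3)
Orthogonal basis:
  u_1 = (2, 0, 2)
  u_2 = (1/2, -2, -1/2)
  u_3 = (-2/9, -1/9, 2/9)

Apply the Gram-Schmidt recurrence
  u_1 = v_1
  u_i = v_i − Σ_{j<i} ((v_i · u_j) / (u_j · u_j)) · u_j.

Step by step this gives:
  u_1 = (2, 0, 2)
  u_2 = (1/2, -2, -1/2)
  u_3 = (-2/9, -1/9, 2/9)

Orthogonality check:
  u_2 · u_1 = 0 (should be 0)
  u_3 · u_1 = 0 (should be 0)
  u_3 · u_2 = 0 (should be 0)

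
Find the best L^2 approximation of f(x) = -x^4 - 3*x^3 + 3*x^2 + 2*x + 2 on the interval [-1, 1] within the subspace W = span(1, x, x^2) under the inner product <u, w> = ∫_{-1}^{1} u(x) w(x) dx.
g(x) = 15*x^2/7 + x/5 + 73/35

The best approximation g ∈ W is the orthogonal projection of f onto W. Writing g = a_0 + a_1 x + a_2 x^2, the coefficients solve the normal equations G · a = b where
  G_{ij} = <φ_i, φ_j> and b_i = <f, φ_i>, with φ_0 = 1, φ_1 = x, φ_2 = x^2.
G =
  [2, 0, 2/3]
  [0, 2/3, 0]
  [2/3, 0, 2/5],
b = (28/5, 2/15, 236/105).
Solving gives a_0 = 73/35, a_1 = 1/5, a_2 = 15/7, so
  g(x) = 15*x^2/7 + x/5 + 73/35.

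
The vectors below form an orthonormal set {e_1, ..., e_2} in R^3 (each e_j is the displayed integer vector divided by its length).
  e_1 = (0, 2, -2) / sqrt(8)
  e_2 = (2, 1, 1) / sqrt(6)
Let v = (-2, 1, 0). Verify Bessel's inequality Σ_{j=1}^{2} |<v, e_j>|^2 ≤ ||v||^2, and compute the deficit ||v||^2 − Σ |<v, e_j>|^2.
Σ |<v, e_j>|^2 = 2; ||v||^2 = 5; deficit = 3

Write each e_j = u_j / sqrt(<u_j, u_j>) where u_j is the displayed integer vector. Then <v, e_j> = <v, u_j> / sqrt(<u_j, u_j>), so |<v, e_j>|^2 = <v, u_j>^2 / <u_j, u_j>.
Coefficients: <v, e_1> = 2/sqrt(8), <v, e_2> = -3/sqrt(6).
Square and sum: Σ |<v, e_j>|^2 = 2.
Compute ||v||^2 = v·v = 5.
Deficit = 5 − 2 = 3 ≥ 0, confirming Bessel's inequality. (The deficit equals ||v − Σ <v,e_j> e_j||^2, the squared distance from v to span{e_j}.)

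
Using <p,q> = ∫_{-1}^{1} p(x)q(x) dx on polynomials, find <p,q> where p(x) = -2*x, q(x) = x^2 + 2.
<p,q> = 0

Expand the product: p(x)·q(x) = -2*x^3 - 4*x.
∫_{-1}^{1} of each monomial x^k gives [2/(k+1) if k even, 0 if k odd]. Integrating term-by-term (or equivalently evaluating the antiderivative F(x) = -x^4/2 - 2*x^2 at the endpoints):
  F(1) − F(−1) = -5/2 − (-5/2) = 0.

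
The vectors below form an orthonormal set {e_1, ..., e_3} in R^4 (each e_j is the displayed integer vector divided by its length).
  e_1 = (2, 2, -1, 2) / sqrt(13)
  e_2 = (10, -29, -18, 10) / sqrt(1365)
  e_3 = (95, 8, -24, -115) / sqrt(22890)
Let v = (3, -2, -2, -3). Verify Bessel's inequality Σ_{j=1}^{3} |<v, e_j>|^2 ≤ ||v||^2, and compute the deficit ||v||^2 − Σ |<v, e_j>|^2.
Σ |<v, e_j>|^2 = 2826/109; ||v||^2 = 26; deficit = 8/109

Write each e_j = u_j / sqrt(<u_j, u_j>) where u_j is the displayed integer vector. Then <v, e_j> = <v, u_j> / sqrt(<u_j, u_j>), so |<v, e_j>|^2 = <v, u_j>^2 / <u_j, u_j>.
Coefficients: <v, e_1> = -2/sqrt(13), <v, e_2> = 94/sqrt(1365), <v, e_3> = 662/sqrt(22890).
Square and sum: Σ |<v, e_j>|^2 = 2826/109.
Compute ||v||^2 = v·v = 26.
Deficit = 26 − 2826/109 = 8/109 ≥ 0, confirming Bessel's inequality. (The deficit equals ||v − Σ <v,e_j> e_j||^2, the squared distance from v to span{e_j}.)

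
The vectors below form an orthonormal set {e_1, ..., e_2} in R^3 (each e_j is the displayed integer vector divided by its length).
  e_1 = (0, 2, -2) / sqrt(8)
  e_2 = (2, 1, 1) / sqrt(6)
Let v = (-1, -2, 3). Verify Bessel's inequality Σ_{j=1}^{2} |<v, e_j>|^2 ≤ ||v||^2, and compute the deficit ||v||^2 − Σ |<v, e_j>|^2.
Σ |<v, e_j>|^2 = 38/3; ||v||^2 = 14; deficit = 4/3

Write each e_j = u_j / sqrt(<u_j, u_j>) where u_j is the displayed integer vector. Then <v, e_j> = <v, u_j> / sqrt(<u_j, u_j>), so |<v, e_j>|^2 = <v, u_j>^2 / <u_j, u_j>.
Coefficients: <v, e_1> = -10/sqrt(8), <v, e_2> = -1/sqrt(6).
Square and sum: Σ |<v, e_j>|^2 = 38/3.
Compute ||v||^2 = v·v = 14.
Deficit = 14 − 38/3 = 4/3 ≥ 0, confirming Bessel's inequality. (The deficit equals ||v − Σ <v,e_j> e_j||^2, the squared distance from v to span{e_j}.)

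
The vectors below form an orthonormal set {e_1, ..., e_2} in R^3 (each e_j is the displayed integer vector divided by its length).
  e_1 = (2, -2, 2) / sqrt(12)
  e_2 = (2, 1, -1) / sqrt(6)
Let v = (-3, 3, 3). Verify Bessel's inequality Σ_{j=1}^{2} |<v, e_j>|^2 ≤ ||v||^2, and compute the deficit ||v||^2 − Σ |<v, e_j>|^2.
Σ |<v, e_j>|^2 = 9; ||v||^2 = 27; deficit = 18

Write each e_j = u_j / sqrt(<u_j, u_j>) where u_j is the displayed integer vector. Then <v, e_j> = <v, u_j> / sqrt(<u_j, u_j>), so |<v, e_j>|^2 = <v, u_j>^2 / <u_j, u_j>.
Coefficients: <v, e_1> = -6/sqrt(12), <v, e_2> = -6/sqrt(6).
Square and sum: Σ |<v, e_j>|^2 = 9.
Compute ||v||^2 = v·v = 27.
Deficit = 27 − 9 = 18 ≥ 0, confirming Bessel's inequality. (The deficit equals ||v − Σ <v,e_j> e_j||^2, the squared distance from v to span{e_j}.)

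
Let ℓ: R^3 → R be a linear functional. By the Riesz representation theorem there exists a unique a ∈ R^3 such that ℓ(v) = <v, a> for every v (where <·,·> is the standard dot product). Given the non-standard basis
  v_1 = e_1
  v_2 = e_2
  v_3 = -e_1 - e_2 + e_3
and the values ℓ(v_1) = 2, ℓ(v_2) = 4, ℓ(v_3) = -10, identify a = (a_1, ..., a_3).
a = (2, 4, -4)

Write a = (a_1, ..., a_3) in the standard basis. For each basis vector v_i, ℓ(v_i) = <v_i, a> is a linear equation in the a_j's. Collect the n equations into a matrix system V a = ℓ, where row i of V is v_i (expressed in the standard basis). Since V is invertible (lower-triangular with 1s on the diagonal, up to permutation), solve by back-substitution:
  V =
[[1, 0, 0],
 [0, 1, 0],
 [-1, -1, 1]]
  V a = (2, 4, -10)
Solving gives a = (2, 4, -4).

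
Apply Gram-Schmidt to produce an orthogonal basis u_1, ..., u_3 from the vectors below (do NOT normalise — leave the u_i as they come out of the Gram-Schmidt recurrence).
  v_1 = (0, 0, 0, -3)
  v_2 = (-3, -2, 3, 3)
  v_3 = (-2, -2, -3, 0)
Orthogonal basis:
  u_1 = (0, 0, 0, -3)
  u_2 = (-3, -2, 3, 0)
  u_3 = (-41/22, -21/11, -69/22, 0)

Apply the Gram-Schmidt recurrence
  u_1 = v_1
  u_i = v_i − Σ_{j<i} ((v_i · u_j) / (u_j · u_j)) · u_j.

Step by step this gives:
  u_1 = (0, 0, 0, -3)
  u_2 = (-3, -2, 3, 0)
  u_3 = (-41/22, -21/11, -69/22, 0)

Orthogonality check:
  u_2 · u_1 = 0 (should be 0)
  u_3 · u_1 = 0 (should be 0)
  u_3 · u_2 = 0 (should be 0)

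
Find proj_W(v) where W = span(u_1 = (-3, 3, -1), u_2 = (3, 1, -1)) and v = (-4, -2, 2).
proj_W(v) = (-93/23, -49/23, 40/23)

Set up U = [u_1 | ... | u_2] ∈ R^(3×2). The projector onto W = col(U) is P = U (U^T U)^(-1) U^T.
Compute U^T U =
  [19, -5]
  [-5, 11],
and U^T v = (4, -16).
Solve U^T U · c = U^T v for the coefficients: c = (-9/46, -71/46). The projection is proj_W(v) = U c.
Check: (v - proj_W(v)) · u_1 = 0  (should be 0).
Check: (v - proj_W(v)) · u_2 = 0  (should be 0).
Result: proj_W(v) = (-93/23, -49/23, 40/23).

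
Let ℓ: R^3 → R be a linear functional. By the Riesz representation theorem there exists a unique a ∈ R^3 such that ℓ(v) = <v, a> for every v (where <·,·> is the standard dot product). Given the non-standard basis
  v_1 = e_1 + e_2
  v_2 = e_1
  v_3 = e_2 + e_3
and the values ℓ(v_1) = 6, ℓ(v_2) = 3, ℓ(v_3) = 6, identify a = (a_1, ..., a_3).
a = (3, 3, 3)

Write a = (a_1, ..., a_3) in the standard basis. For each basis vector v_i, ℓ(v_i) = <v_i, a> is a linear equation in the a_j's. Collect the n equations into a matrix system V a = ℓ, where row i of V is v_i (expressed in the standard basis). Since V is invertible (lower-triangular with 1s on the diagonal, up to permutation), solve by back-substitution:
  V =
[[1, 1, 0],
 [1, 0, 0],
 [0, 1, 1]]
  V a = (6, 3, 6)
Solving gives a = (3, 3, 3).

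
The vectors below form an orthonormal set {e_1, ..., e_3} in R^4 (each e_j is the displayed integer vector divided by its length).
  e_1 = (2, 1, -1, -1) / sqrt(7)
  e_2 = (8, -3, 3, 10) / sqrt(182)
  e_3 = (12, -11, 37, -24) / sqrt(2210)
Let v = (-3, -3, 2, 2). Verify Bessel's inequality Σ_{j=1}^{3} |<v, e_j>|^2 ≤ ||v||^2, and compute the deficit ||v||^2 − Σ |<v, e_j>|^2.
Σ |<v, e_j>|^2 = 2129/85; ||v||^2 = 26; deficit = 81/85

Write each e_j = u_j / sqrt(<u_j, u_j>) where u_j is the displayed integer vector. Then <v, e_j> = <v, u_j> / sqrt(<u_j, u_j>), so |<v, e_j>|^2 = <v, u_j>^2 / <u_j, u_j>.
Coefficients: <v, e_1> = -13/sqrt(7), <v, e_2> = 11/sqrt(182), <v, e_3> = 23/sqrt(2210).
Square and sum: Σ |<v, e_j>|^2 = 2129/85.
Compute ||v||^2 = v·v = 26.
Deficit = 26 − 2129/85 = 81/85 ≥ 0, confirming Bessel's inequality. (The deficit equals ||v − Σ <v,e_j> e_j||^2, the squared distance from v to span{e_j}.)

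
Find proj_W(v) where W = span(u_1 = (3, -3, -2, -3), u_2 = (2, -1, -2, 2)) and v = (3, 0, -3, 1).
proj_W(v) = (437/177, -262/177, -136/59, 263/177)

Set up U = [u_1 | ... | u_2] ∈ R^(4×2). The projector onto W = col(U) is P = U (U^T U)^(-1) U^T.
Compute U^T U =
  [31, 7]
  [7, 13],
and U^T v = (12, 14).
Solve U^T U · c = U^T v for the coefficients: c = (29/177, 175/177). The projection is proj_W(v) = U c.
Check: (v - proj_W(v)) · u_1 = 0  (should be 0).
Check: (v - proj_W(v)) · u_2 = 0  (should be 0).
Result: proj_W(v) = (437/177, -262/177, -136/59, 263/177).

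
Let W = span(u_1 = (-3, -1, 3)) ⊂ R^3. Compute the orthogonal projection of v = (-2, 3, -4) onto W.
proj_W(v) = (27/19, 9/19, -27/19)

Set up U = [u_1 | ... | u_1] ∈ R^(3×1). The projector onto W = col(U) is P = U (U^T U)^(-1) U^T.
Compute U^T U =
  [19],
and U^T v = (-9).
Solve U^T U · c = U^T v for the coefficients: c = (-9/19). The projection is proj_W(v) = U c.
Check: (v - proj_W(v)) · u_1 = 0  (should be 0).
Result: proj_W(v) = (27/19, 9/19, -27/19).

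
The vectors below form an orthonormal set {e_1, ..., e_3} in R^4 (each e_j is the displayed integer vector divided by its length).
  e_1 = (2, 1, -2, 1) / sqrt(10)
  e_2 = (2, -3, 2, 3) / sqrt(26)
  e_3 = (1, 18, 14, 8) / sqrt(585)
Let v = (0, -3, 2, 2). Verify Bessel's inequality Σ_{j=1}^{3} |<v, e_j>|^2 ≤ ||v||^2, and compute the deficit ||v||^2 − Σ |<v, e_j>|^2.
Σ |<v, e_j>|^2 = 149/9; ||v||^2 = 17; deficit = 4/9

Write each e_j = u_j / sqrt(<u_j, u_j>) where u_j is the displayed integer vector. Then <v, e_j> = <v, u_j> / sqrt(<u_j, u_j>), so |<v, e_j>|^2 = <v, u_j>^2 / <u_j, u_j>.
Coefficients: <v, e_1> = -5/sqrt(10), <v, e_2> = 19/sqrt(26), <v, e_3> = -10/sqrt(585).
Square and sum: Σ |<v, e_j>|^2 = 149/9.
Compute ||v||^2 = v·v = 17.
Deficit = 17 − 149/9 = 4/9 ≥ 0, confirming Bessel's inequality. (The deficit equals ||v − Σ <v,e_j> e_j||^2, the squared distance from v to span{e_j}.)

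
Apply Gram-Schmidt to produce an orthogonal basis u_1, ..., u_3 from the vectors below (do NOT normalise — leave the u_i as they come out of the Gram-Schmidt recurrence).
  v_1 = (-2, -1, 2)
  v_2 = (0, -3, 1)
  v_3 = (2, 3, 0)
Orthogonal basis:
  u_1 = (-2, -1, 2)
  u_2 = (10/9, -22/9, -1/9)
  u_3 = (16/13, 32/65, 96/65)

Apply the Gram-Schmidt recurrence
  u_1 = v_1
  u_i = v_i − Σ_{j<i} ((v_i · u_j) / (u_j · u_j)) · u_j.

Step by step this gives:
  u_1 = (-2, -1, 2)
  u_2 = (10/9, -22/9, -1/9)
  u_3 = (16/13, 32/65, 96/65)

Orthogonality check:
  u_2 · u_1 = 0 (should be 0)
  u_3 · u_1 = 0 (should be 0)
  u_3 · u_2 = 0 (should be 0)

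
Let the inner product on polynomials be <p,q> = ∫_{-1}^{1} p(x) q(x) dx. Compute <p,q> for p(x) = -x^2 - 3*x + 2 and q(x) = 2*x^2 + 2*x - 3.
<p,q> = -182/15

Expand the product: p(x)·q(x) = -2*x^4 - 8*x^3 + x^2 + 13*x - 6.
∫_{-1}^{1} of each monomial x^k gives [2/(k+1) if k even, 0 if k odd]. Integrating term-by-term (or equivalently evaluating the antiderivative F(x) = -2*x^5/5 - 2*x^4 + x^3/3 + 13*x^2/2 - 6*x at the endpoints):
  F(1) − F(−1) = -47/30 − (317/30) = -182/15.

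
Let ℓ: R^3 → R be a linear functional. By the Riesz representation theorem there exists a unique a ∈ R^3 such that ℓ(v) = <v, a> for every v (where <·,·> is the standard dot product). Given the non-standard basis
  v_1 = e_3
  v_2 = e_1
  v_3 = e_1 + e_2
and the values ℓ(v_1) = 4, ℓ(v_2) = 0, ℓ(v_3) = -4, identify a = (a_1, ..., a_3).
a = (0, -4, 4)

Write a = (a_1, ..., a_3) in the standard basis. For each basis vector v_i, ℓ(v_i) = <v_i, a> is a linear equation in the a_j's. Collect the n equations into a matrix system V a = ℓ, where row i of V is v_i (expressed in the standard basis). Since V is invertible (lower-triangular with 1s on the diagonal, up to permutation), solve by back-substitution:
  V =
[[0, 0, 1],
 [1, 0, 0],
 [1, 1, 0]]
  V a = (4, 0, -4)
Solving gives a = (0, -4, 4).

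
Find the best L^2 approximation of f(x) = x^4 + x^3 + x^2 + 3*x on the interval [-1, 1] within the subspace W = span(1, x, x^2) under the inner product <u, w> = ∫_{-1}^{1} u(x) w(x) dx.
g(x) = 13*x^2/7 + 18*x/5 - 3/35

The best approximation g ∈ W is the orthogonal projection of f onto W. Writing g = a_0 + a_1 x + a_2 x^2, the coefficients solve the normal equations G · a = b where
  G_{ij} = <φ_i, φ_j> and b_i = <f, φ_i>, with φ_0 = 1, φ_1 = x, φ_2 = x^2.
G =
  [2, 0, 2/3]
  [0, 2/3, 0]
  [2/3, 0, 2/5],
b = (16/15, 12/5, 24/35).
Solving gives a_0 = -3/35, a_1 = 18/5, a_2 = 13/7, so
  g(x) = 13*x^2/7 + 18*x/5 - 3/35.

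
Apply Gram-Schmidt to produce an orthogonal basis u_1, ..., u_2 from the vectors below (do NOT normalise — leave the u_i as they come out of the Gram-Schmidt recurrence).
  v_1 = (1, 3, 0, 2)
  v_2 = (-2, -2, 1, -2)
Orthogonal basis:
  u_1 = (1, 3, 0, 2)
  u_2 = (-8/7, 4/7, 1, -2/7)

Apply the Gram-Schmidt recurrence
  u_1 = v_1
  u_i = v_i − Σ_{j<i} ((v_i · u_j) / (u_j · u_j)) · u_j.

Step by step this gives:
  u_1 = (1, 3, 0, 2)
  u_2 = (-8/7, 4/7, 1, -2/7)

Orthogonality check:
  u_2 · u_1 = 0 (should be 0)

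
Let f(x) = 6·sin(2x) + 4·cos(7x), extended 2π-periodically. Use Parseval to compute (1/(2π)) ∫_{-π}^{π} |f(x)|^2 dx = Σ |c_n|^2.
Σ |c_n|^2 = 26

Expand |f|^2 and use orthogonality of {sin(nx), cos(mx)} on [-π, π]:
  ∫_{-π}^{π} sin(nx)^2 dx = π, ∫ cos(mx)^2 dx = π, and cross terms integrate to 0.
So ∫_{-π}^{π} f(x)^2 dx = 6^2 · π + 4^2 · π = (36 + 16)π.
Divide by 2π: (36 + 16)/2 = 26.
By Parseval, this equals Σ |c_n|^2.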